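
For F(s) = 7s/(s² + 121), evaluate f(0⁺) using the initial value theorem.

f(0⁺) = lim_{s→∞} s·7s/(s² + 121) = lim_{s→∞} 7s²/(s² + 121) = 7

Final answer: 7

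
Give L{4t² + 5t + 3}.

L{4t² + 5t + 3} = 4·2/s³ + 5/s² + 3/s = 8/s³ + 5/s² + 3/s

Final answer: 8/s³ + 5/s² + 3/s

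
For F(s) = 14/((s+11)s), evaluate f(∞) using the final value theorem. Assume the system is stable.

f(∞) = lim_{s→0} sF(s) = lim_{s→0} 14/(s+11) = 14/11

Final answer: 14/11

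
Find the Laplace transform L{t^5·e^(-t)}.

L{t^n·e^(at)} = n!/(s-a)^(n+1), so L{t^5·e^(-t)} = 120/(s+1)^6

Final answer: 120/(s+1)^6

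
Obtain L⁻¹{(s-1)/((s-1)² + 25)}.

Using frequency shift: L⁻¹{(s-a)/((s-a)² + b²)} = e^(at)cos(bt). Here a=1, b=5

Final answer: e^t·cos(5t)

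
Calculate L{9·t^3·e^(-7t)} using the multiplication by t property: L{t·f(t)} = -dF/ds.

Using L{t^n·e^(at)} = n!/(s-a)^(n+1), L{t^3·e^(-7t)} = 6/(s+7)^4, so L{9·t^3·e^(-7t)} = 9·6/(s+7)^4 = 54/(s+7)^4

Final answer: 54/(s+7)^4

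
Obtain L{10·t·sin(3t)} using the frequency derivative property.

L{sin(3t)} = 3/(s² + 9). By L{t·f(t)} = -F'(s): -d/ds[3/(s² + 9)] = -(3)·(-2s)/(s² + 9)² = 6s/(s² + 9)². Then L{10·t·sin(3t)} = 10·6s/(s² + 9)² = 60s/(s² + 9)²

Final answer: 60s/(s² + 9)²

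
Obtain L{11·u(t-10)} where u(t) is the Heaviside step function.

L{u(t-a)} = e^(-as)/s. Here a=10, so L{u(t-10)} = e^(-10s)/s, and L{11·u(t-10)} = 11·e^(-10s)/s

Final answer: 11·e^(-10s)/s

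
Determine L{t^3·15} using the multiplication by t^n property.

L{15} = 15/s. d^1/ds^1[1/s] = -1/s². d^2/ds^2[1/s] = 2/s^3. d^3/ds^3[1/s] = -6/s^4. So L{t^3} = (-1)^{3}·-6/s^4 = 6/s^4. Then L{t^3·15} = 15·6/s^4 = 90/s^4

Final answer: 90/s^4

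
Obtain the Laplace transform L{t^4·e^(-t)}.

L{t^n·e^(at)} = n!/(s-a)^(n+1), so L{t^4·e^(-t)} = 24/(s+1)^5

Final answer: 24/(s+1)^5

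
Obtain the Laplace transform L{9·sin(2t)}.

L{sin(ωt)} = ω/(s² + ω²), so L{sin(2t)} = 2/(s² + 4). Then L{9·sin(2t)} = 9·2/(s² + 4) = 18/(s² + 4)

Final answer: 18/(s² + 4)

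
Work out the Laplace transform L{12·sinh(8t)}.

L{sinh(ωt)} = ω/(s² - ω²), so L{sinh(8t)} = 8/(s² - 64). Then L{12·sinh(8t)} = 12·8/(s² - 64) = 96/(s² - 64)

Final answer: 96/(s² - 64)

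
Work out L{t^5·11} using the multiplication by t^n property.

L{11} = 11/s. d^1/ds^1[1/s] = -1/s². d^2/ds^2[1/s] = 2/s^3. d^3/ds^3[1/s] = -6/s^4. d^4/ds^4[1/s] = 24/s^5. d^5/ds^5[1/s] = -120/s^6. So L{t^5} = (-1)^{5}·-120/s^6 = 120/s^6. Then L{t^5·11} = 11·120/s^6 = 1320/s^6

Final answer: 1320/s^6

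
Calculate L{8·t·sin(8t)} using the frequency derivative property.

L{sin(8t)} = 8/(s² + 64). By L{t·f(t)} = -F'(s): -d/ds[8/(s² + 64)] = -(8)·(-2s)/(s² + 64)² = 16s/(s² + 64)². Then L{8·t·sin(8t)} = 8·16s/(s² + 64)² = 128s/(s² + 64)²

Final answer: 128s/(s² + 64)²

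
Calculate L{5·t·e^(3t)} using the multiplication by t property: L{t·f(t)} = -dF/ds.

Using L{t^n·e^(at)} = n!/(s-a)^(n+1), L{t·e^(3t)} = 1/(s-3)^2, so L{5·t·e^(3t)} = 5·1/(s-3)^2 = 5/(s-3)^2

Final answer: 5/(s-3)^2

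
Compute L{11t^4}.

L{t^n} = n!/s^(n+1). So L{11t^4} = 11·4!/s^5 = 264/s^5

Final answer: 264/s^5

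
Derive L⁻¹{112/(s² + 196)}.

This is the form c·a/(s² + a²) with a = 14, c = 8. L⁻¹ = 8·sin(14t)

Final answer: 8·sin(14t)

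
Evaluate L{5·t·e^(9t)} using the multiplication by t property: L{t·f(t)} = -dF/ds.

Using L{t^n·e^(at)} = n!/(s-a)^(n+1), L{t·e^(9t)} = 1/(s-9)^2, so L{5·t·e^(9t)} = 5·1/(s-9)^2 = 5/(s-9)^2

Final answer: 5/(s-9)^2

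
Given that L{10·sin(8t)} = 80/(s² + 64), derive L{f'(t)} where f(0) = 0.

L{f'(t)} = s·F(s) - f(0) = s·80/(s² + 64) - 0 = 80s/(s² + 64)

Final answer: 80s/(s² + 64)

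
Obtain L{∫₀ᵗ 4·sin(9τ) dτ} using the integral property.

L{∫₀ᵗ f(τ)dτ} = F(s)/s with F(s) = 36/(s² + 81), so the result is (36/(s² + 81))/s = 36/(s(s² + 81))

Final answer: 36/(s(s² + 81))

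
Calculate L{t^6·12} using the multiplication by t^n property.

L{12} = 12/s. d^1/ds^1[1/s] = -1/s². d^2/ds^2[1/s] = 2/s^3. d^3/ds^3[1/s] = -6/s^4. d^4/ds^4[1/s] = 24/s^5. d^5/ds^5[1/s] = -120/s^6. d^6/ds^6[1/s] = 720/s^7. So L{t^6} = (-1)^{6}·720/s^7 = 720/s^7. Then L{t^6·12} = 12·720/s^7 = 8640/s^7

Final answer: 8640/s^7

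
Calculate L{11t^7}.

L{t^n} = n!/s^(n+1). So L{11t^7} = 11·7!/s^8 = 55440/s^8

Final answer: 55440/s^8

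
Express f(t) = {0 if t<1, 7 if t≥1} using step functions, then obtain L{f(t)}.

f(t) = 7·u(t-1). L{u(t-1)} = e^(-s)/s, so L{f(t)} = 7·e^(-s)/s

Final answer: 7·e^(-s)/s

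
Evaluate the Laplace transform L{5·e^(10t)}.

L{e^(at)} = 1/(s-a), so L{e^(10t)} = 1/(s-10). Then L{5·e^(10t)} = 5/(s-10)

Final answer: 5/(s-10)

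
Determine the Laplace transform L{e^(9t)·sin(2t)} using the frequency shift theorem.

Frequency shift: L{e^(at)f(t)} = F(s-a). L{e^(9t)·sin(2t)} = 2/((s-9)² + 4)

Final answer: 2/((s-9)² + 4)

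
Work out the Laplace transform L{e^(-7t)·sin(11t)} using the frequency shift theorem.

Frequency shift: L{e^(at)f(t)} = F(s-a). L{e^(-7t)·sin(11t)} = 11/((s+7)² + 121)

Final answer: 11/((s+7)² + 121)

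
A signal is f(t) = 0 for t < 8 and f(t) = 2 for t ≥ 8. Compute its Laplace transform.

f(t) = 2·u(t-8). L{u(t-8)} = e^(-8s)/s, so L{f(t)} = 2·e^(-8s)/s

Final answer: 2·e^(-8s)/s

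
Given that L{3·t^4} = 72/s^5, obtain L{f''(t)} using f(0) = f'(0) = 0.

L{f''(t)} = s²F(s) - sf(0) - f'(0) = s²·72/s^5 - 0 - 0 = 72/s^3

Final answer: 72/s^3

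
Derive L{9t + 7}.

L{9t + 7} = 9·L{t} + 7·L{1} = 9/s² + 7/s

Final answer: 9/s² + 7/s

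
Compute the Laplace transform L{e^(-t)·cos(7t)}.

L{e^(at)·cos(ωt)} = (s-a)/((s-a)² + ω²), so L{e^(-t)·cos(7t)} = (s+1)/((s+1)² + 49)

Final answer: (s+1)/((s+1)² + 49)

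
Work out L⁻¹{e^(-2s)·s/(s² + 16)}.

L⁻¹{s/(s² + 16)} = cos(4t). By the time shift theorem, L⁻¹{e^(-as)F(s)} = u(t-a)f(t-a) with a=2, so L⁻¹{e^(-2s)·s/(s² + 16)} = u(t-2)·cos(4(t-2))

Final answer: u(t-2)·cos(4(t-2))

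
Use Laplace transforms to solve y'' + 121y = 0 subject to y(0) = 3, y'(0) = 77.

L{y''} + 121L{y} = 0. s²Y - 3s - 77 + 121Y = 0. Y(s² + 121) = 3s + 77. Y = (3s + 77)/(s² + 121). Inverting: y(t) = 3cos(11t) + 7sin(11t)

Final answer: y(t) = 3cos(11t) + 7sin(11t)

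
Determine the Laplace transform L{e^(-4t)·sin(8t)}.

L{e^(at)·sin(ωt)} = ω/((s-a)² + ω²), so L{e^(-4t)·sin(8t)} = 8/((s+4)² + 64)

Final answer: 8/((s+4)² + 64)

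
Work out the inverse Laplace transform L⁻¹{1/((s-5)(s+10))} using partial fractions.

Decompose: A/(s-5) + B/(s+10). A = 1/15, B = -1/15. f(t) = (e^(5t) - e^(-10t))/15

Final answer: (e^(5t) - e^(-10t))/15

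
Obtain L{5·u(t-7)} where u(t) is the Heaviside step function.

L{u(t-a)} = e^(-as)/s. Here a=7, so L{u(t-7)} = e^(-7s)/s, and L{5·u(t-7)} = 5·e^(-7s)/s

Final answer: 5·e^(-7s)/s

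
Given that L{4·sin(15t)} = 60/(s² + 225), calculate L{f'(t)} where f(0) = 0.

L{f'(t)} = s·F(s) - f(0) = s·60/(s² + 225) - 0 = 60s/(s² + 225)

Final answer: 60s/(s² + 225)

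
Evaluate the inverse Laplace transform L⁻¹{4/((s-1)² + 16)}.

Using frequency shift, L⁻¹{4/((s-1)² + 16)} = e^t·sin(4t)

Final answer: e^t·sin(4t)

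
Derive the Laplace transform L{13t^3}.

L{13t^3} = 13 · L{t^3} = 13 · 6/s^4 = 78/s^4

Final answer: 78/s^4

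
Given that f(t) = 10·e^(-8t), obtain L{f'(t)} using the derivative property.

f(0) = 10, F(s) = 10/(s+8). L{f'(t)} = s·F(s) - f(0) = 10s/(s+8) - 10 = (10s - 10(s+8))/(s+8) = -80/(s+8)

Final answer: -80/(s+8)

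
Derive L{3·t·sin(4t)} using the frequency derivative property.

L{sin(4t)} = 4/(s² + 16). By L{t·f(t)} = -F'(s): -d/ds[4/(s² + 16)] = -(4)·(-2s)/(s² + 16)² = 8s/(s² + 16)². Then L{3·t·sin(4t)} = 3·8s/(s² + 16)² = 24s/(s² + 16)²

Final answer: 24s/(s² + 16)²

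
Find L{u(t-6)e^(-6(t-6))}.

u(t-a)f(t-a) with f(t)=e^(-6t). L{e^(-6t)} = 1/(s+6). By time shift: e^(-6s)/(s+6)

Final answer: e^(-6s)/(s+6)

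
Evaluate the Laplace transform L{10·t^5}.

L{t^n} = n!/s^(n+1), so L{t^5} = 120/s^6. Then L{10·t^5} = 10·120/s^6 = 1200/s^6

Final answer: 1200/s^6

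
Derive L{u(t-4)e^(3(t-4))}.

u(t-a)f(t-a) with f(t)=e^(3t). L{e^(3t)} = 1/(s-3). By time shift: e^(-4s)/(s-3)

Final answer: e^(-4s)/(s-3)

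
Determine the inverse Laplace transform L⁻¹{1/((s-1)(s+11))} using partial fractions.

Decompose: A/(s-1) + B/(s+11). A = 1/12, B = -1/12. f(t) = (e^t - e^(-11t))/12

Final answer: (e^t - e^(-11t))/12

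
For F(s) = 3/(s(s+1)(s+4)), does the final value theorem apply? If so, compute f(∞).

Poles of sF(s) = 3/((s+1)(s+4)) are at s = -1 and s = -4, both in the left half-plane. Theorem applies. f(∞) = lim_{s→0} sF(s) = 3/(1·4) = 3/4

Final answer: 3/4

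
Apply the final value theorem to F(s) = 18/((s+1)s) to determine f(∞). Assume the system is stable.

f(∞) = lim_{s→0} sF(s) = lim_{s→0} 18/(s+1) = 18

Final answer: 18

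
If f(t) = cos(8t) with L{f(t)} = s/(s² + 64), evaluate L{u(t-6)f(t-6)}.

Time shift theorem: L{u(t-a)f(t-a)} = e^(-as)F(s). Here a=6, F(s) = s/(s² + 64), so L{u(t-6)f(t-6)} = e^(-6s)·s/(s² + 64)

Final answer: e^(-6s)·s/(s² + 64)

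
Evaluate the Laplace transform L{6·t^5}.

L{t^n} = n!/s^(n+1), so L{t^5} = 120/s^6. Then L{6·t^5} = 6·120/s^6 = 720/s^6

Final answer: 720/s^6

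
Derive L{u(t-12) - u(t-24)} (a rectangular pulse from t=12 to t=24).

L{u(t-a)} = e^(-as)/s. L{u(t-12) - u(t-24)} = (e^(-12s) - e^(-24s))/s

Final answer: (e^(-12s) - e^(-24s))/s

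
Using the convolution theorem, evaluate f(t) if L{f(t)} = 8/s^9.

8/s^9 = (8/s)·(1/s^8) = L{8}·L{t^7/5040}. By convolution, f(t) = 8*t^7/5040 = ∫₀ᵗ 8·τ^7/5040 dτ = 8·t^8/40320

Final answer: 8·t^8/40320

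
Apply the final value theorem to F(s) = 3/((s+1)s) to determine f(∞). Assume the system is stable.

f(∞) = lim_{s→0} sF(s) = lim_{s→0} 3/(s+1) = 3

Final answer: 3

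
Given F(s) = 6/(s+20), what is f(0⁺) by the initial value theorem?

f(0⁺) = lim_{s→∞} s·6/(s+20) = lim_{s→∞} 6s/(s+20) = 6

Final answer: 6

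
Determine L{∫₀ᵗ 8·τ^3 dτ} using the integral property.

L{∫₀ᵗ f(τ)dτ} = F(s)/s with f(t) = 8t^3. F(s) = 48/s^4, so L{∫₀ᵗ 8·τ^3 dτ} = (48/s^4)/s = 48/s^5. (Check: ∫₀ᵗ 8·τ^3 dτ = 8t^4/4.)

Final answer: 48/s^5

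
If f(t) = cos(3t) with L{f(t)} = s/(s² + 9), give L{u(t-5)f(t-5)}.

Time shift theorem: L{u(t-a)f(t-a)} = e^(-as)F(s). Here a=5, F(s) = s/(s² + 9), so L{u(t-5)f(t-5)} = e^(-5s)·s/(s² + 9)

Final answer: e^(-5s)·s/(s² + 9)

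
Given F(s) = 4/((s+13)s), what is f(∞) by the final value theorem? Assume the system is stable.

f(∞) = lim_{s→0} sF(s) = lim_{s→0} 4/(s+13) = 4/13

Final answer: 4/13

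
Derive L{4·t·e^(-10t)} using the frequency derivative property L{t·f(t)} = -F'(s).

L{e^(-10t)} = 1/(s+10). By frequency derivative: L{t·e^(-10t)} = -d/ds[1/(s+10)] = -(-1)/(s+10)² = 1/(s+10)². Then L{4·t·e^(-10t)} = 4·1/(s+10)² = 4/(s+10)²

Final answer: 4/(s+10)²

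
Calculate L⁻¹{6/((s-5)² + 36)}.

Form: b/((s-a)² + b²) → e^(at)sin(bt). With a=5, b=6

Final answer: e^(5t)·sin(6t)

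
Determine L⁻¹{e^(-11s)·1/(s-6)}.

L⁻¹{1/(s-6)} = e^(6t). By the time shift theorem, L⁻¹{e^(-as)F(s)} = u(t-a)f(t-a) with a=11, so L⁻¹{e^(-11s)·1/(s-6)} = u(t-11)·e^(6(t-11))

Final answer: u(t-11)·e^(6(t-11))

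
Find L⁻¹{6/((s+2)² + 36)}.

Form: b/((s-a)² + b²) → e^(at)sin(bt). With a=-2, b=6

Final answer: e^(-2t)·sin(6t)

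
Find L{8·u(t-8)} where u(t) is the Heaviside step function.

L{u(t-a)} = e^(-as)/s. Here a=8, so L{u(t-8)} = e^(-8s)/s, and L{8·u(t-8)} = 8·e^(-8s)/s

Final answer: 8·e^(-8s)/s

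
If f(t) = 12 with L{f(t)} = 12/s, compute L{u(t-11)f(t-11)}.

Time shift theorem: L{u(t-a)f(t-a)} = e^(-as)F(s). Here a=11, F(s) = 12/s, so L{u(t-11)f(t-11)} = e^(-11s)·12/s

Final answer: e^(-11s)·12/s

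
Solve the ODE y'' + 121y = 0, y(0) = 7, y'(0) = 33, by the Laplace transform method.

L{y''} + 121L{y} = 0. s²Y - 7s - 33 + 121Y = 0. Y(s² + 121) = 7s + 33. Y = (7s + 33)/(s² + 121). Inverting: y(t) = 7cos(11t) + 3sin(11t)

Final answer: y(t) = 7cos(11t) + 3sin(11t)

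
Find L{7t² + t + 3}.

L{7t² + t + 3} = 7·2/s³ + 1/s² + 3/s = 14/s³ + 1/s² + 3/s

Final answer: 14/s³ + 1/s² + 3/s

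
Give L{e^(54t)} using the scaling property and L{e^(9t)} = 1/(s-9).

Using L{f(at)} = (1/a)F(s/a) with a=6 and f(t) = e^(9t): L{e^(54t)} = (1/6) · 1/((s/6)-9) = (1/6) · 6/(s-54) = 1/(s-54)

Final answer: 1/(s-54)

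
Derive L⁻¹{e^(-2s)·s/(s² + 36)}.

L⁻¹{s/(s² + 36)} = cos(6t). By the time shift theorem, L⁻¹{e^(-as)F(s)} = u(t-a)f(t-a) with a=2, so L⁻¹{e^(-2s)·s/(s² + 36)} = u(t-2)·cos(6(t-2))

Final answer: u(t-2)·cos(6(t-2))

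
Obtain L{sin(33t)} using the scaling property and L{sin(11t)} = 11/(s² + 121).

Using L{f(at)} = (1/a)F(s/a) with a=3: L{sin(33t)} = (1/3) · 11/((s/3)² + 121) = (1/3) · 11·9/(s² + 1089) = 33/(s² + 1089)

Final answer: 33/(s² + 1089)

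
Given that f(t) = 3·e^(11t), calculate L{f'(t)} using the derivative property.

f(0) = 3, F(s) = 3/(s-11). L{f'(t)} = s·F(s) - f(0) = 3s/(s-11) - 3 = (3s - 3(s-11))/(s-11) = 33/(s-11)

Final answer: 33/(s-11)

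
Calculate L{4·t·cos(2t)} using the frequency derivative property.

L{cos(2t)} = s/(s² + 4). Derivative: d/ds[s/(s² + 4)] = [(s² + 4) - s·2s]/(s² + 4)² = (4 - s²)/(s² + 4)². So L{t·cos(2t)} = -F'(s) = (s² - 4)/(s² + 4)². Then L{4·t·cos(2t)} = 4·(s² - 4)/(s² + 4)²

Final answer: 4·(s² - 4)/(s² + 4)²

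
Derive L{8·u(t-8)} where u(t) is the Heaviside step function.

L{u(t-a)} = e^(-as)/s. Here a=8, so L{u(t-8)} = e^(-8s)/s, and L{8·u(t-8)} = 8·e^(-8s)/s

Final answer: 8·e^(-8s)/s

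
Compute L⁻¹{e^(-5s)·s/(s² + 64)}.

L⁻¹{s/(s² + 64)} = cos(8t). By the time shift theorem, L⁻¹{e^(-as)F(s)} = u(t-a)f(t-a) with a=5, so L⁻¹{e^(-5s)·s/(s² + 64)} = u(t-5)·cos(8(t-5))

Final answer: u(t-5)·cos(8(t-5))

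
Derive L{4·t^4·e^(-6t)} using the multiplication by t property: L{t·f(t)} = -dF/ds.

Using L{t^n·e^(at)} = n!/(s-a)^(n+1), L{t^4·e^(-6t)} = 24/(s+6)^5, so L{4·t^4·e^(-6t)} = 4·24/(s+6)^5 = 96/(s+6)^5

Final answer: 96/(s+6)^5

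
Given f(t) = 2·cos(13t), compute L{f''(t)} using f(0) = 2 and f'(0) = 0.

F(s) = 2s/(s² + 169). L{f''(t)} = s²F(s) - sf(0) - f'(0) = 2s³/(s² + 169) - 2s = (2s³ - 2s(s² + 169))/(s² + 169) = -338s/(s² + 169)

Final answer: -338s/(s² + 169)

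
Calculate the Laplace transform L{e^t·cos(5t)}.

L{e^(at)·cos(ωt)} = (s-a)/((s-a)² + ω²), so L{e^t·cos(5t)} = (s-1)/((s-1)² + 25)

Final answer: (s-1)/((s-1)² + 25)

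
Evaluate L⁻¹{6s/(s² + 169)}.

This is the form c·s/(s² + a²) with a = 13, c = 6. L⁻¹ = 6·cos(13t)

Final answer: 6·cos(13t)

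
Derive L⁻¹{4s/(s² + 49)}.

This is the form c·s/(s² + a²) with a = 7, c = 4. L⁻¹ = 4·cos(7t)

Final answer: 4·cos(7t)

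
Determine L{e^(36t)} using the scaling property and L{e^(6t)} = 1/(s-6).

Using L{f(at)} = (1/a)F(s/a) with a=6 and f(t) = e^(6t): L{e^(36t)} = (1/6) · 1/((s/6)-6) = (1/6) · 6/(s-36) = 1/(s-36)

Final answer: 1/(s-36)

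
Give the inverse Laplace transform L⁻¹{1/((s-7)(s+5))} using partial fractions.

Decompose: A/(s-7) + B/(s+5). A = 1/12, B = -1/12. f(t) = (e^(7t) - e^(-5t))/12

Final answer: (e^(7t) - e^(-5t))/12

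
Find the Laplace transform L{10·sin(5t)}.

L{sin(ωt)} = ω/(s² + ω²), so L{sin(5t)} = 5/(s² + 25). Then L{10·sin(5t)} = 10·5/(s² + 25) = 50/(s² + 25)

Final answer: 50/(s² + 25)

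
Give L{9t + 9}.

L{9t + 9} = 9·L{t} + 9·L{1} = 9/s² + 9/s

Final answer: 9/s² + 9/s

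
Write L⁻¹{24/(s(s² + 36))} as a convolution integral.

24/(s(s² + 36)) = (1/s)·(24/(s² + 36)) = L{1}·L{4·sin(6t)}. So f(t) = 1*(4·sin(6t)) = ∫₀ᵗ 4·sin(6τ) dτ

Final answer: ∫₀ᵗ 4·sin(6τ) dτ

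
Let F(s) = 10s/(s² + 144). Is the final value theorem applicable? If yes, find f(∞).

The final value theorem requires all poles of sF(s) in the left half-plane. sF(s) = 10s²/(s² + 144) has poles at s = ±12i (imaginary axis). Theorem does NOT apply (oscillatory system).

Final answer: Not applicable (oscillatory)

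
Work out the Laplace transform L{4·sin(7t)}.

L{sin(ωt)} = ω/(s² + ω²), so L{sin(7t)} = 7/(s² + 49). Then L{4·sin(7t)} = 4·7/(s² + 49) = 28/(s² + 49)

Final answer: 28/(s² + 49)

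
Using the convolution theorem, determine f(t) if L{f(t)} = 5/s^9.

5/s^9 = (5/s)·(1/s^8) = L{5}·L{t^7/5040}. By convolution, f(t) = 5*t^7/5040 = ∫₀ᵗ 5·τ^7/5040 dτ = 5·t^8/40320

Final answer: 5·t^8/40320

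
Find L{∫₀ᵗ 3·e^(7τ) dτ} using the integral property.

L{∫₀ᵗ f(τ)dτ} = F(s)/s with F(s) = 3/(s-7), so L{∫₀ᵗ 3·e^(7τ) dτ} = 3/(s(s-7))

Final answer: 3/(s(s-7))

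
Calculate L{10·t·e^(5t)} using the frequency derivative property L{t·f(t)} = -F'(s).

L{e^(5t)} = 1/(s-5). By frequency derivative: L{t·e^(5t)} = -d/ds[1/(s-5)] = -(-1)/(s-5)² = 1/(s-5)². Then L{10·t·e^(5t)} = 10·1/(s-5)² = 10/(s-5)²

Final answer: 10/(s-5)²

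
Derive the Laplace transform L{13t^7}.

L{13t^7} = 13 · L{t^7} = 13 · 5040/s^8 = 65520/s^8

Final answer: 65520/s^8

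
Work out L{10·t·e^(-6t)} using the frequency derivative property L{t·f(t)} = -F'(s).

L{e^(-6t)} = 1/(s+6). By frequency derivative: L{t·e^(-6t)} = -d/ds[1/(s+6)] = -(-1)/(s+6)² = 1/(s+6)². Then L{10·t·e^(-6t)} = 10·1/(s+6)² = 10/(s+6)²

Final answer: 10/(s+6)²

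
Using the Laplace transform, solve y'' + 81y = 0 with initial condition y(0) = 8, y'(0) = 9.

L{y''} + 81L{y} = 0. s²Y - 8s - 9 + 81Y = 0. Y(s² + 81) = 8s + 9. Y = (8s + 9)/(s² + 81). Inverting: y(t) = 8cos(9t) + sin(9t)

Final answer: y(t) = 8cos(9t) + sin(9t)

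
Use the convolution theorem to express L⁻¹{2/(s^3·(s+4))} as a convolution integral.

2/(s^3·(s+4)) = (2/s^3)·(1/(s+4)) = L{t^2}·L{e^(-4t)}. So f(t) = t^2*e^(-4t) = ∫₀ᵗ τ^2·e^(-4(t-τ)) dτ

Final answer: ∫₀ᵗ τ^2·e^(-4(t-τ)) dτ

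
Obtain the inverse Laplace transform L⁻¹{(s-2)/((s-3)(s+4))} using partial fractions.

Using partial fractions, f(t) = (e^(3t) + 6e^(-4t))/7

Final answer: (e^(3t) + 6e^(-4t))/7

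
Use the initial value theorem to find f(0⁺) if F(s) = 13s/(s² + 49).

f(0⁺) = lim_{s→∞} s·13s/(s² + 49) = lim_{s→∞} 13s²/(s² + 49) = 13

Final answer: 13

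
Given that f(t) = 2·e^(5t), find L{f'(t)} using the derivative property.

f(0) = 2, F(s) = 2/(s-5). L{f'(t)} = s·F(s) - f(0) = 2s/(s-5) - 2 = (2s - 2(s-5))/(s-5) = 10/(s-5)

Final answer: 10/(s-5)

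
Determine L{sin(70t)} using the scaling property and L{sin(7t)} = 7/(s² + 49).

Using L{f(at)} = (1/a)F(s/a) with a=10: L{sin(70t)} = (1/10) · 7/((s/10)² + 49) = (1/10) · 7·100/(s² + 4900) = 70/(s² + 4900)

Final answer: 70/(s² + 4900)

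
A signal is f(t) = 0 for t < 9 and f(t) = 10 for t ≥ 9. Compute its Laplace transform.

f(t) = 10·u(t-9). L{u(t-9)} = e^(-9s)/s, so L{f(t)} = 10·e^(-9s)/s

Final answer: 10·e^(-9s)/s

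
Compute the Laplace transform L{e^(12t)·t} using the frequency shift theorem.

L{e^(at)·t^n} = n!/(s-a)^(n+1), so L{e^(12t)·t} = 1/(s-12)^2

Final answer: 1/(s-12)^2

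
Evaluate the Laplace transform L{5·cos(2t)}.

L{cos(ωt)} = s/(s² + ω²), so L{cos(2t)} = s/(s² + 4). Then L{5·cos(2t)} = 5·s/(s² + 4) = 5s/(s² + 4)

Final answer: 5s/(s² + 4)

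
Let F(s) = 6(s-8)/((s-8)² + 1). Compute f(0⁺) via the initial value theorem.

f(0⁺) = lim_{s→∞} sF(s) = lim_{s→∞} 6s(s-8)/((s-8)² + 1) = 6

Final answer: 6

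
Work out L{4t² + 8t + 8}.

L{4t² + 8t + 8} = 4·2/s³ + 8/s² + 8/s = 8/s³ + 8/s² + 8/s

Final answer: 8/s³ + 8/s² + 8/s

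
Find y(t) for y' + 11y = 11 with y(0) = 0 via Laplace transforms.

sY + 11Y = 11/s. Y = 11/(s(s+11)). Partial fractions: Y = 1/s - 1/(s+11)

Final answer: y(t) = (1 - e^(-11t))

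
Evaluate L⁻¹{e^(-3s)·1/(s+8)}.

L⁻¹{1/(s+8)} = e^(-8t). By the time shift theorem, L⁻¹{e^(-as)F(s)} = u(t-a)f(t-a) with a=3, so L⁻¹{e^(-3s)·1/(s+8)} = u(t-3)·e^(-8(t-3))

Final answer: u(t-3)·e^(-8(t-3))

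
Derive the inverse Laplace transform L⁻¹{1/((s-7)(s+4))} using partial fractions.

Decompose: A/(s-7) + B/(s+4). A = 1/11, B = -1/11. f(t) = (e^(7t) - e^(-4t))/11

Final answer: (e^(7t) - e^(-4t))/11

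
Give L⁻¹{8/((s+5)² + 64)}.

Form: b/((s-a)² + b²) → e^(at)sin(bt). With a=-5, b=8

Final answer: e^(-5t)·sin(8t)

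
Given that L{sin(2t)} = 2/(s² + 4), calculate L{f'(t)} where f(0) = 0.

L{f'(t)} = s·F(s) - f(0) = s·2/(s² + 4) - 0 = 2s/(s² + 4)

Final answer: 2s/(s² + 4)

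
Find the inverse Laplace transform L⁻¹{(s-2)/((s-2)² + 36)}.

Using frequency shift, L⁻¹{(s-2)/((s-2)² + 36)} = e^(2t)·cos(6t)

Final answer: e^(2t)·cos(6t)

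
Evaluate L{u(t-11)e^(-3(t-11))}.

u(t-a)f(t-a) with f(t)=e^(-3t). L{e^(-3t)} = 1/(s+3). By time shift: e^(-11s)/(s+3)

Final answer: e^(-11s)/(s+3)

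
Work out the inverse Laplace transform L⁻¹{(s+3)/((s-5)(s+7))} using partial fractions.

Using partial fractions, f(t) = (8e^(5t) + 4e^(-7t))/12

Final answer: (8e^(5t) + 4e^(-7t))/12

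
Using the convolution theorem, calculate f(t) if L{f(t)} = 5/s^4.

5/s^4 = (5/s)·(1/s^3) = L{5}·L{t^2/2}. By convolution, f(t) = 5*t^2/2 = ∫₀ᵗ 5·τ^2/2 dτ = 5·t^3/6

Final answer: 5·t^3/6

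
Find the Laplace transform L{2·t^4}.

L{t^n} = n!/s^(n+1), so L{t^4} = 24/s^5. Then L{2·t^4} = 2·24/s^5 = 48/s^5

Final answer: 48/s^5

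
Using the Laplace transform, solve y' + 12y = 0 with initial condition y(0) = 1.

L{y'} + 12L{y} = 0. sY - 1 + 12Y = 0. Y(s+12) = 1. Y = 1/(s+12)

Final answer: y(t) = e^(-12t)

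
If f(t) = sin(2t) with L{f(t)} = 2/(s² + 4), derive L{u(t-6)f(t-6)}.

Time shift theorem: L{u(t-a)f(t-a)} = e^(-as)F(s). Here a=6, F(s) = 2/(s² + 4), so L{u(t-6)f(t-6)} = e^(-6s)·2/(s² + 4)

Final answer: e^(-6s)·2/(s² + 4)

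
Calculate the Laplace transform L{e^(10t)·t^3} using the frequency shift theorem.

L{e^(at)·t^n} = n!/(s-a)^(n+1), so L{e^(10t)·t^3} = 6/(s-10)^4

Final answer: 6/(s-10)^4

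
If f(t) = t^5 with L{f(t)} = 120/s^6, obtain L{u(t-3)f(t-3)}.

Time shift theorem: L{u(t-a)f(t-a)} = e^(-as)F(s). Here a=3, F(s) = 120/s^6, so L{u(t-3)f(t-3)} = e^(-3s)·120/s^6

Final answer: e^(-3s)·120/s^6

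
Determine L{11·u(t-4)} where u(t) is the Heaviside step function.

L{u(t-a)} = e^(-as)/s. Here a=4, so L{u(t-4)} = e^(-4s)/s, and L{11·u(t-4)} = 11·e^(-4s)/s

Final answer: 11·e^(-4s)/s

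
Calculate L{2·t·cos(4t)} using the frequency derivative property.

L{cos(4t)} = s/(s² + 16). Derivative: d/ds[s/(s² + 16)] = [(s² + 16) - s·2s]/(s² + 16)² = (16 - s²)/(s² + 16)². So L{t·cos(4t)} = -F'(s) = (s² - 16)/(s² + 16)². Then L{2·t·cos(4t)} = 2·(s² - 16)/(s² + 16)²

Final answer: 2·(s² - 16)/(s² + 16)²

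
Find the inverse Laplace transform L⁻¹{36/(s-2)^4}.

L⁻¹{n!/(s-a)^(n+1)} = t^n·e^(at) with n=3, a=2. So L⁻¹{6/(s-2)^4} = t^3·e^(2t), and L⁻¹{36/(s-2)^4} = (36/6)·t^3·e^(2t) = 6·t^3·e^(2t)

Final answer: 6·t^3·e^(2t)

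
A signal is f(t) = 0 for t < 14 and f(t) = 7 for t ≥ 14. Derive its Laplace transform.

f(t) = 7·u(t-14). L{u(t-14)} = e^(-14s)/s, so L{f(t)} = 7·e^(-14s)/s

Final answer: 7·e^(-14s)/s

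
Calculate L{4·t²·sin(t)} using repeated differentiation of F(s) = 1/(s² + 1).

F(s) = 1/(s² + 1). F'(s) = -2s/(s² + 1)². F''(s) = -2(1 - 3s²)/(s² + 1)³ = (6s² - 2)/(s² + 1)³. So L{t²·sin(t)} = (-1)² F''(s) = (6s² - 2)/(s² + 1)³. Then L{4·t²·sin(t)} = 4·(6s² - 2)/(s² + 1)³ = (24s² - 8)/(s² + 1)³

Final answer: (24s² - 8)/(s² + 1)³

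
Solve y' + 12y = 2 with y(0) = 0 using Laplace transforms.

sY + 12Y = 2/s. Y = 2/(s(s+12)). Partial fractions: Y = 1/6/s - 1/6/(s+12)

Final answer: y(t) = 1/6(1 - e^(-12t))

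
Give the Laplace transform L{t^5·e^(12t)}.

L{t^n·e^(at)} = n!/(s-a)^(n+1), so L{t^5·e^(12t)} = 120/(s-12)^6

Final answer: 120/(s-12)^6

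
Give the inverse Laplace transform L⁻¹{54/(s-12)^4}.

L⁻¹{n!/(s-a)^(n+1)} = t^n·e^(at) with n=3, a=12. So L⁻¹{6/(s-12)^4} = t^3·e^(12t), and L⁻¹{54/(s-12)^4} = (54/6)·t^3·e^(12t) = 9·t^3·e^(12t)

Final answer: 9·t^3·e^(12t)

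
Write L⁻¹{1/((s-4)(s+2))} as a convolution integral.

1/((s-4)(s+2)) = (1/(s-4))·(1/(s+2)) = L{e^(4t)}·L{e^(-2t)}. So f(t) = e^(4t)*e^(-2t) = ∫₀ᵗ e^(4τ)·e^(-2(t-τ)) dτ

Final answer: ∫₀ᵗ e^(4τ)·e^(-2(t-τ)) dτ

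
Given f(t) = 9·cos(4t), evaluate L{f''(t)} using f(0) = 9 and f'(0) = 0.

F(s) = 9s/(s² + 16). L{f''(t)} = s²F(s) - sf(0) - f'(0) = 9s³/(s² + 16) - 9s = (9s³ - 9s(s² + 16))/(s² + 16) = -144s/(s² + 16)

Final answer: -144s/(s² + 16)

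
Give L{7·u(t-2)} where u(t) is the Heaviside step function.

L{u(t-a)} = e^(-as)/s. Here a=2, so L{u(t-2)} = e^(-2s)/s, and L{7·u(t-2)} = 7·e^(-2s)/s

Final answer: 7·e^(-2s)/s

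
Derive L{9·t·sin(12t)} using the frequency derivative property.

L{sin(12t)} = 12/(s² + 144). By L{t·f(t)} = -F'(s): -d/ds[12/(s² + 144)] = -(12)·(-2s)/(s² + 144)² = 24s/(s² + 144)². Then L{9·t·sin(12t)} = 9·24s/(s² + 144)² = 216s/(s² + 144)²

Final answer: 216s/(s² + 144)²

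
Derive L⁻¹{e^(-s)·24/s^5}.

L⁻¹{24/s^5} = t^4. By the time shift theorem, L⁻¹{e^(-as)F(s)} = u(t-a)f(t-a) with a=1, so L⁻¹{e^(-s)·24/s^5} = u(t-1)·(t-1)^4

Final answer: u(t-1)·(t-1)^4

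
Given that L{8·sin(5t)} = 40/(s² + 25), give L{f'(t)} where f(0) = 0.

L{f'(t)} = s·F(s) - f(0) = s·40/(s² + 25) - 0 = 40s/(s² + 25)

Final answer: 40s/(s² + 25)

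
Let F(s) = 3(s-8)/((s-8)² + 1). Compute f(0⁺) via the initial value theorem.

f(0⁺) = lim_{s→∞} sF(s) = lim_{s→∞} 3s(s-8)/((s-8)² + 1) = 3

Final answer: 3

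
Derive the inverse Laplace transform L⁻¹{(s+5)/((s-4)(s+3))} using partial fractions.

Using partial fractions, f(t) = (9e^(4t) - 2e^(-3t))/7

Final answer: (9e^(4t) - 2e^(-3t))/7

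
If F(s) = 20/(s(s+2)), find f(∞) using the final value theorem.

f(∞) = lim_{s→0} s·20/(s(s+2)) = lim_{s→0} 20/(s+2) = 20/2 = 10

Final answer: 10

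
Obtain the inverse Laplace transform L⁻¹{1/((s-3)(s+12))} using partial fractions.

Decompose: A/(s-3) + B/(s+12). A = 1/15, B = -1/15. f(t) = (e^(3t) - e^(-12t))/15

Final answer: (e^(3t) - e^(-12t))/15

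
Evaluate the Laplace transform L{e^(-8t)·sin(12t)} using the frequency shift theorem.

Frequency shift: L{e^(at)f(t)} = F(s-a). L{e^(-8t)·sin(12t)} = 12/((s+8)² + 144)

Final answer: 12/((s+8)² + 144)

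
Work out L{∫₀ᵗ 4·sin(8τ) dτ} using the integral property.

L{∫₀ᵗ f(τ)dτ} = F(s)/s with F(s) = 32/(s² + 64), so the result is (32/(s² + 64))/s = 32/(s(s² + 64))

Final answer: 32/(s(s² + 64))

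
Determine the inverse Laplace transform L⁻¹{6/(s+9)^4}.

L⁻¹{n!/(s-a)^(n+1)} = t^n·e^(at), so L⁻¹{6/(s+9)^4} = t^3·e^(-9t)

Final answer: t^3·e^(-9t)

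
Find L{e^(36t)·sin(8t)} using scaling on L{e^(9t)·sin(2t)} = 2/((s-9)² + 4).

Scaling with a=4: L{e^(36t)·sin(8t)} = (1/4) · 2/((s/4-9)² + 4). Simplifying: 8/((s-36)² + 64)

Final answer: 8/((s-36)² + 64)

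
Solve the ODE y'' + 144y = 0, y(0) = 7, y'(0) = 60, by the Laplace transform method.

L{y''} + 144L{y} = 0. s²Y - 7s - 60 + 144Y = 0. Y(s² + 144) = 7s + 60. Y = (7s + 60)/(s² + 144). Inverting: y(t) = 7cos(12t) + 5sin(12t)

Final answer: y(t) = 7cos(12t) + 5sin(12t)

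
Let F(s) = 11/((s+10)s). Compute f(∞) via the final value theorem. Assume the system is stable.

f(∞) = lim_{s→0} sF(s) = lim_{s→0} 11/(s+10) = 11/10

Final answer: 11/10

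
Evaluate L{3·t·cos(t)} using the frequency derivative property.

L{cos(t)} = s/(s² + 1). Derivative: d/ds[s/(s² + 1)] = [(s² + 1) - s·2s]/(s² + 1)² = (1 - s²)/(s² + 1)². So L{t·cos(t)} = -F'(s) = (s² - 1)/(s² + 1)². Then L{3·t·cos(t)} = 3·(s² - 1)/(s² + 1)²

Final answer: 3·(s² - 1)/(s² + 1)²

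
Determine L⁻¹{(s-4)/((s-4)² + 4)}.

Using frequency shift: L⁻¹{(s-a)/((s-a)² + b²)} = e^(at)cos(bt). Here a=4, b=2

Final answer: e^(4t)·cos(2t)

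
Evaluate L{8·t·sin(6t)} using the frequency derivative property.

L{sin(6t)} = 6/(s² + 36). By L{t·f(t)} = -F'(s): -d/ds[6/(s² + 36)] = -(6)·(-2s)/(s² + 36)² = 12s/(s² + 36)². Then L{8·t·sin(6t)} = 8·12s/(s² + 36)² = 96s/(s² + 36)²

Final answer: 96s/(s² + 36)²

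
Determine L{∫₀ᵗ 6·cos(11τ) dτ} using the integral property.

L{∫₀ᵗ f(τ)dτ} = F(s)/s with F(s) = 6s/(s² + 121), so the result is (6s/(s² + 121))/s = 6/(s² + 121)

Final answer: 6/(s² + 121)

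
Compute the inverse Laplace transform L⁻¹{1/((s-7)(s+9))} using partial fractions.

Decompose: A/(s-7) + B/(s+9). A = 1/16, B = -1/16. f(t) = (e^(7t) - e^(-9t))/16

Final answer: (e^(7t) - e^(-9t))/16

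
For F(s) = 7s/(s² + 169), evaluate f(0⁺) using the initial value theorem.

f(0⁺) = lim_{s→∞} s·7s/(s² + 169) = lim_{s→∞} 7s²/(s² + 169) = 7

Final answer: 7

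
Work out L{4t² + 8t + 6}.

L{4t² + 8t + 6} = 4·2/s³ + 8/s² + 6/s = 8/s³ + 8/s² + 6/s

Final answer: 8/s³ + 8/s² + 6/s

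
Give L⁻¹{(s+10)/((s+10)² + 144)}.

Using frequency shift: L⁻¹{(s-a)/((s-a)² + b²)} = e^(at)cos(bt). Here a=-10, b=12

Final answer: e^(-10t)·cos(12t)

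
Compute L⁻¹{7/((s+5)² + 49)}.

Form: b/((s-a)² + b²) → e^(at)sin(bt). With a=-5, b=7

Final answer: e^(-5t)·sin(7t)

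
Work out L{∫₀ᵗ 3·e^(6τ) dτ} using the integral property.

L{∫₀ᵗ f(τ)dτ} = F(s)/s with F(s) = 3/(s-6), so L{∫₀ᵗ 3·e^(6τ) dτ} = 3/(s(s-6))

Final answer: 3/(s(s-6))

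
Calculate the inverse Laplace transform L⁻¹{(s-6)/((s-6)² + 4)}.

Using frequency shift, L⁻¹{(s-6)/((s-6)² + 4)} = e^(6t)·cos(2t)

Final answer: e^(6t)·cos(2t)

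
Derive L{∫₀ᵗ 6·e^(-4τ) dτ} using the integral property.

L{∫₀ᵗ f(τ)dτ} = F(s)/s with F(s) = 6/(s+4), so L{∫₀ᵗ 6·e^(-4τ) dτ} = 6/(s(s+4))

Final answer: 6/(s(s+4))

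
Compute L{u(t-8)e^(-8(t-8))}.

u(t-a)f(t-a) with f(t)=e^(-8t). L{e^(-8t)} = 1/(s+8). By time shift: e^(-8s)/(s+8)

Final answer: e^(-8s)/(s+8)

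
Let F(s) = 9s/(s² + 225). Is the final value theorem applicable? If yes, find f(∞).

The final value theorem requires all poles of sF(s) in the left half-plane. sF(s) = 9s²/(s² + 225) has poles at s = ±15i (imaginary axis). Theorem does NOT apply (oscillatory system).

Final answer: Not applicable (oscillatory)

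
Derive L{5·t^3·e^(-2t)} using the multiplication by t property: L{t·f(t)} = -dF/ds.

Using L{t^n·e^(at)} = n!/(s-a)^(n+1), L{t^3·e^(-2t)} = 6/(s+2)^4, so L{5·t^3·e^(-2t)} = 5·6/(s+2)^4 = 30/(s+2)^4

Final answer: 30/(s+2)^4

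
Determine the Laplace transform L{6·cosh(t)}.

L{cosh(ωt)} = s/(s² - ω²), so L{cosh(t)} = s/(s² - 1). Then L{6·cosh(t)} = 6·s/(s² - 1) = 6s/(s² - 1)

Final answer: 6s/(s² - 1)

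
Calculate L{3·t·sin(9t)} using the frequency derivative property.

L{sin(9t)} = 9/(s² + 81). By L{t·f(t)} = -F'(s): -d/ds[9/(s² + 81)] = -(9)·(-2s)/(s² + 81)² = 18s/(s² + 81)². Then L{3·t·sin(9t)} = 3·18s/(s² + 81)² = 54s/(s² + 81)²

Final answer: 54s/(s² + 81)²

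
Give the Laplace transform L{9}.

L{9} = 9 · L{1} = 9/s

Final answer: 9/s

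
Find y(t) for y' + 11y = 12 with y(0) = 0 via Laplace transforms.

sY + 11Y = 12/s. Y = 12/(s(s+11)). Partial fractions: Y = 12/11/s - 12/11/(s+11)

Final answer: y(t) = 12/11(1 - e^(-11t))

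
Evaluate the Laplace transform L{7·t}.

L{t^n} = n!/s^(n+1), so L{t} = 1/s^2. Then L{7·t} = 7·1/s^2 = 7/s^2

Final answer: 7/s^2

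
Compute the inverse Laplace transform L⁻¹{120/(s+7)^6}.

L⁻¹{n!/(s-a)^(n+1)} = t^n·e^(at), so L⁻¹{120/(s+7)^6} = t^5·e^(-7t)

Final answer: t^5·e^(-7t)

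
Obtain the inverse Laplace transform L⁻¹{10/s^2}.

L⁻¹{n!/s^(n+1)} = t^n with n=1. So L⁻¹{1/s^2} = t, and L⁻¹{10/s^2} = (10/1)·t = 10·t

Final answer: 10·t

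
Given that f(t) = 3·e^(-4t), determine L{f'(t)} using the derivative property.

f(0) = 3, F(s) = 3/(s+4). L{f'(t)} = s·F(s) - f(0) = 3s/(s+4) - 3 = (3s - 3(s+4))/(s+4) = -12/(s+4)

Final answer: -12/(s+4)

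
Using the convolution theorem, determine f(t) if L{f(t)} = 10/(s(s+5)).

10/(s(s+5)) = (10/s)·(1/(s+5)) = L{10}·L{e^(-5t)}. By convolution, f(t) = 10*e^(-5t) = ∫₀ᵗ 10·e^(-5τ) dτ = 10·(1 - e^(-5t))/5

Final answer: 10·(1 - e^(-5t))/5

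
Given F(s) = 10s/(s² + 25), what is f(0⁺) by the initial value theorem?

f(0⁺) = lim_{s→∞} s·10s/(s² + 25) = lim_{s→∞} 10s²/(s² + 25) = 10

Final answer: 10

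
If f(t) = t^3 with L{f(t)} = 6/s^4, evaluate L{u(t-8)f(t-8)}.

Time shift theorem: L{u(t-a)f(t-a)} = e^(-as)F(s). Here a=8, F(s) = 6/s^4, so L{u(t-8)f(t-8)} = e^(-8s)·6/s^4

Final answer: e^(-8s)·6/s^4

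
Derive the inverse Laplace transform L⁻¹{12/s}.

L⁻¹{c/s} = c, so L⁻¹{12/s} = 12

Final answer: 12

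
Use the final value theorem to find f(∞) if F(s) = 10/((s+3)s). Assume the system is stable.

f(∞) = lim_{s→0} sF(s) = lim_{s→0} 10/(s+3) = 10/3

Final answer: 10/3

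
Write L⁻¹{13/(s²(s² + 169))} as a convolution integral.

13/(s²(s² + 169)) = (1/s²)·(13/(s² + 169)) = L{t}·L{sin(13t)}. So f(t) = t*(sin(13t)) = ∫₀ᵗ τ·sin(13(t-τ)) dτ

Final answer: ∫₀ᵗ τ·sin(13(t-τ)) dτ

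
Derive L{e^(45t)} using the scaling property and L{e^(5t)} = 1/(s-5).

Using L{f(at)} = (1/a)F(s/a) with a=9 and f(t) = e^(5t): L{e^(45t)} = (1/9) · 1/((s/9)-5) = (1/9) · 9/(s-45) = 1/(s-45)

Final answer: 1/(s-45)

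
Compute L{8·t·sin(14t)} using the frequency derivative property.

L{sin(14t)} = 14/(s² + 196). By L{t·f(t)} = -F'(s): -d/ds[14/(s² + 196)] = -(14)·(-2s)/(s² + 196)² = 28s/(s² + 196)². Then L{8·t·sin(14t)} = 8·28s/(s² + 196)² = 224s/(s² + 196)²

Final answer: 224s/(s² + 196)²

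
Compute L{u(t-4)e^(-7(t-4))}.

u(t-a)f(t-a) with f(t)=e^(-7t). L{e^(-7t)} = 1/(s+7). By time shift: e^(-4s)/(s+7)

Final answer: e^(-4s)/(s+7)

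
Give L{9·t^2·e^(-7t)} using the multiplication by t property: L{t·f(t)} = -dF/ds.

Using L{t^n·e^(at)} = n!/(s-a)^(n+1), L{t^2·e^(-7t)} = 2/(s+7)^3, so L{9·t^2·e^(-7t)} = 9·2/(s+7)^3 = 18/(s+7)^3

Final answer: 18/(s+7)^3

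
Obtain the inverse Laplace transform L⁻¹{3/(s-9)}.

L⁻¹{1/(s-a)} = e^(at), so L⁻¹{1/(s-9)} = e^(9t), and L⁻¹{3/(s-9)} = 3·e^(9t)

Final answer: 3·e^(9t)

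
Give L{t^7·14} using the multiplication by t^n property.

L{14} = 14/s. d^1/ds^1[1/s] = -1/s². d^2/ds^2[1/s] = 2/s^3. d^3/ds^3[1/s] = -6/s^4. d^4/ds^4[1/s] = 24/s^5. d^5/ds^5[1/s] = -120/s^6. d^6/ds^6[1/s] = 720/s^7. d^7/ds^7[1/s] = -5040/s^8. So L{t^7} = (-1)^{7}·-5040/s^8 = 5040/s^8. Then L{t^7·14} = 14·5040/s^8 = 70560/s^8

Final answer: 70560/s^8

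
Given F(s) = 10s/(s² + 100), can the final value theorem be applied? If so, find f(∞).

The final value theorem requires all poles of sF(s) in the left half-plane. sF(s) = 10s²/(s² + 100) has poles at s = ±10i (imaginary axis). Theorem does NOT apply (oscillatory system).

Final answer: Not applicable (oscillatory)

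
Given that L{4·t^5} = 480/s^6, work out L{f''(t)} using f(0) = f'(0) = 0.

L{f''(t)} = s²F(s) - sf(0) - f'(0) = s²·480/s^6 - 0 - 0 = 480/s^4

Final answer: 480/s^4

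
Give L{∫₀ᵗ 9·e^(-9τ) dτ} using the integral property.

L{∫₀ᵗ f(τ)dτ} = F(s)/s with F(s) = 9/(s+9), so L{∫₀ᵗ 9·e^(-9τ) dτ} = 9/(s(s+9))

Final answer: 9/(s(s+9))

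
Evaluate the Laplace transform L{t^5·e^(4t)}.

L{t^n·e^(at)} = n!/(s-a)^(n+1), so L{t^5·e^(4t)} = 120/(s-4)^6

Final answer: 120/(s-4)^6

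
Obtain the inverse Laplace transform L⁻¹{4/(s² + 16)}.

L⁻¹{4/(s² + 16)} = sin(4t)

Final answer: sin(4t)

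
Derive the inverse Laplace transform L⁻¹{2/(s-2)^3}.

L⁻¹{n!/(s-a)^(n+1)} = t^n·e^(at), so L⁻¹{2/(s-2)^3} = t^2·e^(2t)

Final answer: t^2·e^(2t)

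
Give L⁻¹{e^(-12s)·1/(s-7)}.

L⁻¹{1/(s-7)} = e^(7t). By the time shift theorem, L⁻¹{e^(-as)F(s)} = u(t-a)f(t-a) with a=12, so L⁻¹{e^(-12s)·1/(s-7)} = u(t-12)·e^(7(t-12))

Final answer: u(t-12)·e^(7(t-12))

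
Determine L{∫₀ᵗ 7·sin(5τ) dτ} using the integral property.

L{∫₀ᵗ f(τ)dτ} = F(s)/s with F(s) = 35/(s² + 25), so the result is (35/(s² + 25))/s = 35/(s(s² + 25))

Final answer: 35/(s(s² + 25))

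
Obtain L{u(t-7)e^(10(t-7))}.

u(t-a)f(t-a) with f(t)=e^(10t). L{e^(10t)} = 1/(s-10). By time shift: e^(-7s)/(s-10)

Final answer: e^(-7s)/(s-10)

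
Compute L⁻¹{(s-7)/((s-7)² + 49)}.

Using frequency shift: L⁻¹{(s-a)/((s-a)² + b²)} = e^(at)cos(bt). Here a=7, b=7

Final answer: e^(7t)·cos(7t)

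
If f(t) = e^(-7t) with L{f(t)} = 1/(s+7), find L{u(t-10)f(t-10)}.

Time shift theorem: L{u(t-a)f(t-a)} = e^(-as)F(s). Here a=10, F(s) = 1/(s+7), so L{u(t-10)f(t-10)} = e^(-10s)·1/(s+7)

Final answer: e^(-10s)·1/(s+7)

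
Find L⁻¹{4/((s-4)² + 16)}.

Form: b/((s-a)² + b²) → e^(at)sin(bt). With a=4, b=4

Final answer: e^(4t)·sin(4t)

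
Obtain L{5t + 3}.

L{5t + 3} = 5·L{t} + 3·L{1} = 5/s² + 3/s

Final answer: 5/s² + 3/s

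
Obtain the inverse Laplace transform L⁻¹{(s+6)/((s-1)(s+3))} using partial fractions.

Using partial fractions, f(t) = (7e^t - 3e^(-3t))/4

Final answer: (7e^t - 3e^(-3t))/4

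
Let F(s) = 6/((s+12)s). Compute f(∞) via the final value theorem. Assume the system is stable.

f(∞) = lim_{s→0} sF(s) = lim_{s→0} 6/(s+12) = 1/2

Final answer: 1/2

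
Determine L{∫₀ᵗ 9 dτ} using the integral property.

L{∫₀ᵗ f(τ)dτ} = F(s)/s with f(t) = 9. F(s) = 9/s, so L{∫₀ᵗ 9 dτ} = (9/s)/s = 9/s². (Check: ∫₀ᵗ 9 dτ = 9t.)

Final answer: 9/s²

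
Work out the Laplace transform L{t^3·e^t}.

L{t^n·e^(at)} = n!/(s-a)^(n+1), so L{t^3·e^t} = 6/(s-1)^4

Final answer: 6/(s-1)^4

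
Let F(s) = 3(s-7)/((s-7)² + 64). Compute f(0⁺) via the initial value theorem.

f(0⁺) = lim_{s→∞} sF(s) = lim_{s→∞} 3s(s-7)/((s-7)² + 64) = 3

Final answer: 3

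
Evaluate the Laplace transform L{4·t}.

L{t^n} = n!/s^(n+1), so L{t} = 1/s^2. Then L{4·t} = 4·1/s^2 = 4/s^2

Final answer: 4/s^2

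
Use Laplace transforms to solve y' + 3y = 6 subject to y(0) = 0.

sY + 3Y = 6/s. Y = 6/(s(s+3)). Partial fractions: Y = 2/s - 2/(s+3)

Final answer: y(t) = 2(1 - e^(-3t))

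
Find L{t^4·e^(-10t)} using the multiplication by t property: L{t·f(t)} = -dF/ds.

Using L{t^n·e^(at)} = n!/(s-a)^(n+1), L{t^4·e^(-10t)} = 24/(s+10)^5

Final answer: 24/(s+10)^5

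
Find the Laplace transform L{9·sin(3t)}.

L{sin(ωt)} = ω/(s² + ω²), so L{sin(3t)} = 3/(s² + 9). Then L{9·sin(3t)} = 9·3/(s² + 9) = 27/(s² + 9)

Final answer: 27/(s² + 9)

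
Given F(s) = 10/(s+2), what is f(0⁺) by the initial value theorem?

f(0⁺) = lim_{s→∞} s·10/(s+2) = lim_{s→∞} 10s/(s+2) = 10

Final answer: 10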